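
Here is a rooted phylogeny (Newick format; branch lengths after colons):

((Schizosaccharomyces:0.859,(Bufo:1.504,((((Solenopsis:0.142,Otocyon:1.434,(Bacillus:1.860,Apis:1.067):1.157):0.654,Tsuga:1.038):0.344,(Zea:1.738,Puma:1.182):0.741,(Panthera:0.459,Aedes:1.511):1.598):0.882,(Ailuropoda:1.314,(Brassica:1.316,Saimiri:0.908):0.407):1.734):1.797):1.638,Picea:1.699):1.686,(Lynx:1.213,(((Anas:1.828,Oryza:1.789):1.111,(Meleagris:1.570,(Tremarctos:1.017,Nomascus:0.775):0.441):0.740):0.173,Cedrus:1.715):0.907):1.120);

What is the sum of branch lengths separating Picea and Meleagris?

The path runs Picea → … → MRCA → … → Meleagris; the MRCA is the root of the tree.
Branch lengths along that path: 1.699 + 1.686 + 1.120 + 0.907 + 0.173 + 0.740 + 1.570 = 7.895.

7.895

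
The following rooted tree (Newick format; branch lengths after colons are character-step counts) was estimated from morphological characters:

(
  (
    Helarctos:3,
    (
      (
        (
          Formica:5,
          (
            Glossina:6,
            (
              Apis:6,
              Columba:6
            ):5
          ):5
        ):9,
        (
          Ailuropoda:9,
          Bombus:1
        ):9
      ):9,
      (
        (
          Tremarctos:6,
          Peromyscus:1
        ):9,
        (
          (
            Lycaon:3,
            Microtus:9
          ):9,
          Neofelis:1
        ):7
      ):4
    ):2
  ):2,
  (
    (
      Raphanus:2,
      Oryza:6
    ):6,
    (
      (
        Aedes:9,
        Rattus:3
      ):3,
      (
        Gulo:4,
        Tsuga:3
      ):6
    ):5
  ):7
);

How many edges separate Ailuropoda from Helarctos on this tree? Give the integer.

5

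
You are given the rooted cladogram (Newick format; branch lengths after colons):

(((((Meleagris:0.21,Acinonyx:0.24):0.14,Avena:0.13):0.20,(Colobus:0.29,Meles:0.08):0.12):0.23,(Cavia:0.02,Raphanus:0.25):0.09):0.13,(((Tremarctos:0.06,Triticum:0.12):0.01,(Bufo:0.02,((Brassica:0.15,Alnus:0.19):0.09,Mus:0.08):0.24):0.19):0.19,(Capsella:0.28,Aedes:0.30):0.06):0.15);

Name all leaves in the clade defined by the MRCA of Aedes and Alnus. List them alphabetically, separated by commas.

Aedes, Alnus, Brassica, Bufo, Capsella, Mus, Tremarctos, Triticum

Tracing Aedes: it sits inside (Capsella,Aedes).
Tracing Alnus: it sits inside (Brassica,Alnus).
The smallest clade enclosing both is (((Tremarctos,Triticum),(Bufo,((Brassica,Alnus),Mus))),(Capsella,Aedes)); the answer is its 8 terminal taxa in alphabetical order.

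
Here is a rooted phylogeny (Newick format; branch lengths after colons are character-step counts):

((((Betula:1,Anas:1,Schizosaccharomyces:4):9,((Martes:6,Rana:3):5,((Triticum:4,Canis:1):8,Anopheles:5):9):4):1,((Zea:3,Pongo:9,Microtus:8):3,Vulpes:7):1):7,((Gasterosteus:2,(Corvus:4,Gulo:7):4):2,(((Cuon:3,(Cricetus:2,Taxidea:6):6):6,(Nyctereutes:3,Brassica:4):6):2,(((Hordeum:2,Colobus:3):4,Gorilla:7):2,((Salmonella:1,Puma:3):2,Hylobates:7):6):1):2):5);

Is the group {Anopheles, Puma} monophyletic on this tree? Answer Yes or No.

The MRCA of the listed taxa is the root, so the smallest clade containing them is the whole tree.
That clade also contains Anas, Betula, Brassica, Canis, Colobus, Corvus, Cricetus, Cuon, Gasterosteus, Gorilla, Gulo, Hordeum, Hylobates, Martes, Microtus, Nyctereutes, Pongo, Rana, Salmonella, Schizosaccharomyces, Taxidea, Triticum, Vulpes, Zea, which are not in the proposed group, so the group is not monophyletic.

No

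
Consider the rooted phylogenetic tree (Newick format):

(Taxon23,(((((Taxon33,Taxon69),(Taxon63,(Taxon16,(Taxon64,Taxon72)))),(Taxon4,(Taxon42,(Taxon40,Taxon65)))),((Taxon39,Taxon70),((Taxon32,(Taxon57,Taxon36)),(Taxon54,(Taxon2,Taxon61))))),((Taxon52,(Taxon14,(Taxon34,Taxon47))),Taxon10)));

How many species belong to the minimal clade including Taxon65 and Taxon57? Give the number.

The MRCA of Taxon65 and Taxon57 is the node subtending ((((Taxon33,Taxon69),(Taxon63,(Taxon16,(Taxon64,Taxon72)))),(Taxon4,(Taxon42,(Taxon40,Taxon65)))),((Taxon39,Taxon70),((Taxon32,(Taxon57,Taxon36)),(Taxon54,(Taxon2,Taxon61))))).
That clade contains 18 terminal taxa: Taxon16, Taxon2, Taxon32, Taxon33, Taxon36, Taxon39, Taxon4, Taxon40, Taxon42, Taxon54, Taxon57, Taxon61, Taxon63, Taxon64, Taxon65, Taxon69, Taxon70, Taxon72.

18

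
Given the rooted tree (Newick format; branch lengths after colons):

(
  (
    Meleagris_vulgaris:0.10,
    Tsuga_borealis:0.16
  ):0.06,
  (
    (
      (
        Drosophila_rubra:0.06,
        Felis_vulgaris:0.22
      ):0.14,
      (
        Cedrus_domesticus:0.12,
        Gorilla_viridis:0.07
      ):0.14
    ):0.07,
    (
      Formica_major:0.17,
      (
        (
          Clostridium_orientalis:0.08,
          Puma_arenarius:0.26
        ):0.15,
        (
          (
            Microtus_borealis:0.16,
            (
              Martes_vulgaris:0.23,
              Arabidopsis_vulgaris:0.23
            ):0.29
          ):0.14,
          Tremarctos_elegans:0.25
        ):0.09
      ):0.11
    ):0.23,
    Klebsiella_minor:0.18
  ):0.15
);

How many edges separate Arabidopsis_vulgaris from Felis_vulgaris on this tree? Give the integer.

The MRCA of Arabidopsis_vulgaris and Felis_vulgaris is the node subtending (((Drosophila_rubra,Felis_vulgaris),(Cedrus_domesticus,Gorilla_viridis)),(Formica_major,((Clostridium_orientalis,Puma_arenarius),((Microtus_borealis,(Martes_vulgaris,Arabidopsis_vulgaris)),Tremarctos_elegans))),Klebsiella_minor).
From Arabidopsis_vulgaris up to that node: 6 branches. From Felis_vulgaris up to the same node: 3 branches. Total: 6 + 3 = 9.

9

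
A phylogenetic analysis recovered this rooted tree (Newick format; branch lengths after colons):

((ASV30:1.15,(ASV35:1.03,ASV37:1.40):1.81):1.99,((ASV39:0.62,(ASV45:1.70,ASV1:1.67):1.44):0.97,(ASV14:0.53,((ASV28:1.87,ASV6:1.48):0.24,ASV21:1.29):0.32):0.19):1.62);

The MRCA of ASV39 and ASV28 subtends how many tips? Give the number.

The MRCA of ASV39 and ASV28 is the node subtending ((ASV39,(ASV45,ASV1)),(ASV14,((ASV28,ASV6),ASV21))).
That clade contains 7 terminal taxa: ASV1, ASV14, ASV21, ASV28, ASV39, ASV45, ASV6.

7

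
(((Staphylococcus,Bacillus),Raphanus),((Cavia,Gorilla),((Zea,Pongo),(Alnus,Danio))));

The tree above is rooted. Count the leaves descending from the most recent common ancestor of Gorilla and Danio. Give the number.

6

The MRCA of Gorilla and Danio is the node subtending ((Cavia,Gorilla),((Zea,Pongo),(Alnus,Danio))).
That clade contains 6 terminal taxa: Alnus, Cavia, Danio, Gorilla, Pongo, Zea.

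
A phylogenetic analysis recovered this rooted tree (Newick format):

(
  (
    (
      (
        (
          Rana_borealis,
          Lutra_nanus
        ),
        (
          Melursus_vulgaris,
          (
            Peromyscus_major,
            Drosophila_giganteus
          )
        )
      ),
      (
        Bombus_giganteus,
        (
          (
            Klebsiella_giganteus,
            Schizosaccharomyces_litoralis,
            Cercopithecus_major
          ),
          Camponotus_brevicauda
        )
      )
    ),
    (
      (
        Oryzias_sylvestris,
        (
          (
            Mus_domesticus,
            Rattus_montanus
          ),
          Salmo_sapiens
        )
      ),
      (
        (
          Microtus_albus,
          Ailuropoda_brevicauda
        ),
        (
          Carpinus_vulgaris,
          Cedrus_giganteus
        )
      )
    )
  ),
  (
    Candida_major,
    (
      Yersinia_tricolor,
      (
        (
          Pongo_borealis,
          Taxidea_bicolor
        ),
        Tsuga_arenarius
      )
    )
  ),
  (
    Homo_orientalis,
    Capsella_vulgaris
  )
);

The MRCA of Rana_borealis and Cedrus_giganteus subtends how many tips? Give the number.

18

The MRCA of Rana_borealis and Cedrus_giganteus is the node subtending ((((Rana_borealis,Lutra_nanus),(Melursus_vulgaris,(Peromyscus_major,Drosophila_giganteus))),(Bombus_giganteus,((Klebsiella_giganteus,Schizosaccharomyces_litoralis,Cercopithecus_major),Camponotus_brevicauda))),((Oryzias_sylvestris,((Mus_domesticus,Rattus_montanus),Salmo_sapiens)),((Microtus_albus,Ailuropoda_brevicauda),(Carpinus_vulgaris,Cedrus_giganteus)))).
That clade contains 18 terminal taxa: Ailuropoda_brevicauda, Bombus_giganteus, Camponotus_brevicauda, Carpinus_vulgaris, Cedrus_giganteus, Cercopithecus_major, Drosophila_giganteus, Klebsiella_giganteus, Lutra_nanus, Melursus_vulgaris, Microtus_albus, Mus_domesticus, Oryzias_sylvestris, Peromyscus_major, Rana_borealis, Rattus_montanus, Salmo_sapiens, Schizosaccharomyces_litoralis.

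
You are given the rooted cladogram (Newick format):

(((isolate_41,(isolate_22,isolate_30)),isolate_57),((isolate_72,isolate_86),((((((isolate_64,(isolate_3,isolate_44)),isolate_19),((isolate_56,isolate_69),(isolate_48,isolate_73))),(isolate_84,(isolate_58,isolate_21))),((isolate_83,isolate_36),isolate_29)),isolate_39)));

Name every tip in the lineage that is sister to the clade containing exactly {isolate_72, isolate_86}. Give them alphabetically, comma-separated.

isolate_19, isolate_21, isolate_29, isolate_3, isolate_36, isolate_39, isolate_44, isolate_48, isolate_56, isolate_58, isolate_64, isolate_69, isolate_73, isolate_83, isolate_84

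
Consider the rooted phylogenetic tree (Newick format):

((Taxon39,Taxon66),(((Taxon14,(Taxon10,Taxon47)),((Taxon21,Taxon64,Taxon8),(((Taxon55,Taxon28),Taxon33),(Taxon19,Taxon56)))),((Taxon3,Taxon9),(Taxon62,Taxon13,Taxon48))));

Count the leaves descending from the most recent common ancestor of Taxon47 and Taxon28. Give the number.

The MRCA of Taxon47 and Taxon28 is the node subtending ((Taxon14,(Taxon10,Taxon47)),((Taxon21,Taxon64,Taxon8),(((Taxon55,Taxon28),Taxon33),(Taxon19,Taxon56)))).
That clade contains 11 terminal taxa: Taxon10, Taxon14, Taxon19, Taxon21, Taxon28, Taxon33, Taxon47, Taxon55, Taxon56, Taxon64, Taxon8.

11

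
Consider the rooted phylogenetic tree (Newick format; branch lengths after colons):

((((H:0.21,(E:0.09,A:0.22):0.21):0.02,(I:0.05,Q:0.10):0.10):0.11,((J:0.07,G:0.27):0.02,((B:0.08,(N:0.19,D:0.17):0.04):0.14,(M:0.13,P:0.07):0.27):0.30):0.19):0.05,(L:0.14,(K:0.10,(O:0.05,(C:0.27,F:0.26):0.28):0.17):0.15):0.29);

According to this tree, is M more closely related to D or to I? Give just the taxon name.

The MRCA of M and D subtends ((B,(N,D)),(M,P)) (5 taxa).
The MRCA of M and I subtends (((H,(E,A)),(I,Q)),((J,G),((B,(N,D)),(M,P)))) (12 taxa).
The first is nested inside the second, so M shares a more recent common ancestor with D.

D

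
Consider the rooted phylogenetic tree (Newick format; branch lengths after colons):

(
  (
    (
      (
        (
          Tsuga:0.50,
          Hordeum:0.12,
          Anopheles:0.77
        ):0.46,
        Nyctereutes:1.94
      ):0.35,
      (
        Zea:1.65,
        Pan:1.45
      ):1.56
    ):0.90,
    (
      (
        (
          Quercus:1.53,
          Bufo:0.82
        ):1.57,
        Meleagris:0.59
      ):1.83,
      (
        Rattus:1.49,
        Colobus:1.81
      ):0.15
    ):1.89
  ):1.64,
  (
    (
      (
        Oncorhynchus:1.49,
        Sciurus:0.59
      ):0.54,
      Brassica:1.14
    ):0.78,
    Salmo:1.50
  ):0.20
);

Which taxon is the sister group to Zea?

Pan

Zea attaches to the tree at the node subtending (Zea,Pan).
The other lineage descending from that same node — the sister group — is the single tip Pan.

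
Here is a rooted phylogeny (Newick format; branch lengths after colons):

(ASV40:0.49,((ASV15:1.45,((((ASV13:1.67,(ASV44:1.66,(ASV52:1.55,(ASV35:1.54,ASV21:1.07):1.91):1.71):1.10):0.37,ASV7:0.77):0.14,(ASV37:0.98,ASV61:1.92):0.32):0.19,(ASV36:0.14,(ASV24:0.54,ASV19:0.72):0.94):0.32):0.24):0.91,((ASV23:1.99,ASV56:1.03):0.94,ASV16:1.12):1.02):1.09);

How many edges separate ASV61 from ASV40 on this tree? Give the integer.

7

The MRCA of ASV61 and ASV40 is the root of the tree.
From ASV61 up to that node: 6 branches. From ASV40 up to the same node: 1 branch. Total: 6 + 1 = 7.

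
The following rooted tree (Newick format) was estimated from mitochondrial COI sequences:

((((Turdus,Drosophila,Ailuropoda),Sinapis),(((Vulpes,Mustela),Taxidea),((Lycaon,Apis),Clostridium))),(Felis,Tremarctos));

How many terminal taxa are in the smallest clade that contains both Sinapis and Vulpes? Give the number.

10

The MRCA of Sinapis and Vulpes is the node subtending (((Turdus,Drosophila,Ailuropoda),Sinapis),(((Vulpes,Mustela),Taxidea),((Lycaon,Apis),Clostridium))).
That clade contains 10 terminal taxa: Ailuropoda, Apis, Clostridium, Drosophila, Lycaon, Mustela, Sinapis, Taxidea, Turdus, Vulpes.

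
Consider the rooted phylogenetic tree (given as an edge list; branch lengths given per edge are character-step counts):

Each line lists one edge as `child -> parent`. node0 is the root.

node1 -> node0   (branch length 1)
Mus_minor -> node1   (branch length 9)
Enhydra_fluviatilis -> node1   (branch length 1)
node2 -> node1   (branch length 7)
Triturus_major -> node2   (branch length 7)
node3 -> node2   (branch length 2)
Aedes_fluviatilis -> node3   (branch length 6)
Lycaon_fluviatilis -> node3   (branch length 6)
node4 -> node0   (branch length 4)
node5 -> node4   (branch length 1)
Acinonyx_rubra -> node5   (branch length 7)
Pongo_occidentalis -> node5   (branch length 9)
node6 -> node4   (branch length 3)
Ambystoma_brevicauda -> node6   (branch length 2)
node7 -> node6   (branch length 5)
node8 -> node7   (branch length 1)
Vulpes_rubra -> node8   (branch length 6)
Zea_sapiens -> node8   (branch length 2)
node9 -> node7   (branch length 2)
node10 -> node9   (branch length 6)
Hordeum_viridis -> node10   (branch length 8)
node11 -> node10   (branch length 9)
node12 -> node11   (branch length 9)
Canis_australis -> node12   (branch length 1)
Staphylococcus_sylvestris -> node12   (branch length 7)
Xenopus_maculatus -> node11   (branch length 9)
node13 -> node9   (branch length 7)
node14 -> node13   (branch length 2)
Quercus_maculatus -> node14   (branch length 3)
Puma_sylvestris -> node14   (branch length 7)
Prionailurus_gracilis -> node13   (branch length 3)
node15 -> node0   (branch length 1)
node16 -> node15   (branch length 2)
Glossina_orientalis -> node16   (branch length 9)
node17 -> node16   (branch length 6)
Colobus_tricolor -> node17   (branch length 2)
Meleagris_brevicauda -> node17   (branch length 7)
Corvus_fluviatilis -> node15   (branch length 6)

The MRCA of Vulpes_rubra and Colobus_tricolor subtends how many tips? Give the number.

21

The MRCA of Vulpes_rubra and Colobus_tricolor is the root, so the clade is the entire tree.
That clade contains 21 terminal taxa: Acinonyx_rubra, Aedes_fluviatilis, Ambystoma_brevicauda, Canis_australis, Colobus_tricolor, Corvus_fluviatilis, Enhydra_fluviatilis, Glossina_orientalis, Hordeum_viridis, Lycaon_fluviatilis, Meleagris_brevicauda, Mus_minor, Pongo_occidentalis, Prionailurus_gracilis, Puma_sylvestris, Quercus_maculatus, Staphylococcus_sylvestris, Triturus_major, Vulpes_rubra, Xenopus_maculatus, Zea_sapiens.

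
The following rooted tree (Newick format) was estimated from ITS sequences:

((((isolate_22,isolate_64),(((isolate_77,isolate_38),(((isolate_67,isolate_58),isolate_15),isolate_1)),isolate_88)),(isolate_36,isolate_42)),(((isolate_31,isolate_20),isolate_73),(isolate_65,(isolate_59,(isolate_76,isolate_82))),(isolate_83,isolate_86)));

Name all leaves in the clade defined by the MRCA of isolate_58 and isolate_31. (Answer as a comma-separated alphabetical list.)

isolate_1, isolate_15, isolate_20, isolate_22, isolate_31, isolate_36, isolate_38, isolate_42, isolate_58, isolate_59, isolate_64, isolate_65, isolate_67, isolate_73, isolate_76, isolate_77, isolate_82, isolate_83, isolate_86, isolate_88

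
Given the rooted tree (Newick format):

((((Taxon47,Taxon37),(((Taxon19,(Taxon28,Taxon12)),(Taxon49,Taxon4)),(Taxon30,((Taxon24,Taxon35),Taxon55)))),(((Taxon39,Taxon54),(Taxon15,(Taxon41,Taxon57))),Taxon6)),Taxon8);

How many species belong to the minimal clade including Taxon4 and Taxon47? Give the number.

11

The MRCA of Taxon4 and Taxon47 is the node subtending ((Taxon47,Taxon37),(((Taxon19,(Taxon28,Taxon12)),(Taxon49,Taxon4)),(Taxon30,((Taxon24,Taxon35),Taxon55)))).
That clade contains 11 terminal taxa: Taxon12, Taxon19, Taxon24, Taxon28, Taxon30, Taxon35, Taxon37, Taxon4, Taxon47, Taxon49, Taxon55.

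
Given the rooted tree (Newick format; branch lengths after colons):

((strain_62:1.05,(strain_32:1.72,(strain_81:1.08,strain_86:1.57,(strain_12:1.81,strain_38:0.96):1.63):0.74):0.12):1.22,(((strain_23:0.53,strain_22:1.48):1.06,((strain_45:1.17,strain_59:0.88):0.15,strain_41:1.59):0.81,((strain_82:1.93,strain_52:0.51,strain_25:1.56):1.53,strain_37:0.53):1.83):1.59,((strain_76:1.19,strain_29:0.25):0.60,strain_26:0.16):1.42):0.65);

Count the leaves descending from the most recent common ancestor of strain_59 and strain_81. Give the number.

The MRCA of strain_59 and strain_81 is the root, so the clade is the entire tree.
That clade contains 18 terminal taxa: strain_12, strain_22, strain_23, strain_25, strain_26, strain_29, strain_32, strain_37, strain_38, strain_41, strain_45, strain_52, strain_59, strain_62, strain_76, strain_81, strain_82, strain_86.

18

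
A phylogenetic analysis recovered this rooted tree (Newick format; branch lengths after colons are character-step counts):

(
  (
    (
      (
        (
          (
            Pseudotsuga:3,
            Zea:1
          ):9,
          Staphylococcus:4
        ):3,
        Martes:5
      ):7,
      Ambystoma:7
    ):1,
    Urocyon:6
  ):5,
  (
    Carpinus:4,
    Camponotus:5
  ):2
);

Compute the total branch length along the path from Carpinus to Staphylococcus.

26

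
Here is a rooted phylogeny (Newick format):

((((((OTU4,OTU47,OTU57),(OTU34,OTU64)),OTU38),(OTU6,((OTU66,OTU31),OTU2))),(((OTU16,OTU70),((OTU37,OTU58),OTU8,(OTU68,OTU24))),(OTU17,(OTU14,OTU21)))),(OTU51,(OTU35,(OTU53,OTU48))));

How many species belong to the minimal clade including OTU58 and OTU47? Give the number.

20

The MRCA of OTU58 and OTU47 is the node subtending (((((OTU4,OTU47,OTU57),(OTU34,OTU64)),OTU38),(OTU6,((OTU66,OTU31),OTU2))),(((OTU16,OTU70),((OTU37,OTU58),OTU8,(OTU68,OTU24))),(OTU17,(OTU14,OTU21)))).
That clade contains 20 terminal taxa: OTU14, OTU16, OTU17, OTU2, OTU21, OTU24, OTU31, OTU34, OTU37, OTU38, OTU4, OTU47, OTU57, OTU58, OTU6, OTU64, OTU66, OTU68, OTU70, OTU8.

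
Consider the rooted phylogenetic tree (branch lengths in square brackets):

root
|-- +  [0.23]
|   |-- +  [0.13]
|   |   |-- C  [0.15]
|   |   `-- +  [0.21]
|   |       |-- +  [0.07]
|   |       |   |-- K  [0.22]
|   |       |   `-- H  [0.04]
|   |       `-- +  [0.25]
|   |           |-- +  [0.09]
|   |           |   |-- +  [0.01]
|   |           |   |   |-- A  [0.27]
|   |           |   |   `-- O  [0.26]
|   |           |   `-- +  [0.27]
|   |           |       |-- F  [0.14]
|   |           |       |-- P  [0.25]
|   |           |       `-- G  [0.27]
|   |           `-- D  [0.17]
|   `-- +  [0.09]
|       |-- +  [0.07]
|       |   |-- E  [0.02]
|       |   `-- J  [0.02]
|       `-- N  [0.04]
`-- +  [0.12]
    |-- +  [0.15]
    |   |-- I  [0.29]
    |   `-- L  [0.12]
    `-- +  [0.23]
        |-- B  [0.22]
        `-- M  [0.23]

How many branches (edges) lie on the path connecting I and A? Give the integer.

The MRCA of I and A is the root of the tree.
From I up to that node: 3 branches. From A up to the same node: 7 branches. Total: 3 + 7 = 10.

10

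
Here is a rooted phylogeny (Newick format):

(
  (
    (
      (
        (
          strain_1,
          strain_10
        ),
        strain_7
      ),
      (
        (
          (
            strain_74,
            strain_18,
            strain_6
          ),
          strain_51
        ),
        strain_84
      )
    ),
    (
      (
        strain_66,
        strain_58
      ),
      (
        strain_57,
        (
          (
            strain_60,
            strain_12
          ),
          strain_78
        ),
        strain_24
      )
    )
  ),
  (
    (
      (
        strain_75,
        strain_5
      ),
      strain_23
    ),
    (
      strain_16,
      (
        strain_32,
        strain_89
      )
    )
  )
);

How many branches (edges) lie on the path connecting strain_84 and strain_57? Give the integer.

6

The MRCA of strain_84 and strain_57 is the node subtending ((((strain_1,strain_10),strain_7),(((strain_74,strain_18,strain_6),strain_51),strain_84)),((strain_66,strain_58),(strain_57,((strain_60,strain_12),strain_78),strain_24))).
From strain_84 up to that node: 3 branches. From strain_57 up to the same node: 3 branches. Total: 3 + 3 = 6.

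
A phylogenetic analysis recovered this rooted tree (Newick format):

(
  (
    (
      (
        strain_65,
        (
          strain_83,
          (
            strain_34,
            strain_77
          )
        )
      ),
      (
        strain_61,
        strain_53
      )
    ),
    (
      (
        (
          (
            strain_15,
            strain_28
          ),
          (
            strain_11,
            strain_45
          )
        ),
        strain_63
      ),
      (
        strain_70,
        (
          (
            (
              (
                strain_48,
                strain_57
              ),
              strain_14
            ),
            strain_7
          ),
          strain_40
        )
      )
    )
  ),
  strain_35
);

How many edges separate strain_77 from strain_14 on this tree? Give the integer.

11

The MRCA of strain_77 and strain_14 is the node subtending (((strain_65,(strain_83,(strain_34,strain_77))),(strain_61,strain_53)),((((strain_15,strain_28),(strain_11,strain_45)),strain_63),(strain_70,((((strain_48,strain_57),strain_14),strain_7),strain_40)))).
From strain_77 up to that node: 5 branches. From strain_14 up to the same node: 6 branches. Total: 5 + 6 = 11.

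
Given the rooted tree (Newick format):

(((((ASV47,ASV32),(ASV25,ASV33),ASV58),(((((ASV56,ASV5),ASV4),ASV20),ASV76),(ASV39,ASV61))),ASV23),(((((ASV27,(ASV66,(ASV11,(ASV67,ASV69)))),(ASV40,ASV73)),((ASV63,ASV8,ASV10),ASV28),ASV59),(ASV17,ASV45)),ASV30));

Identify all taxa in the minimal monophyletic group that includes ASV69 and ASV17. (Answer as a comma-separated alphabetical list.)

ASV10, ASV11, ASV17, ASV27, ASV28, ASV40, ASV45, ASV59, ASV63, ASV66, ASV67, ASV69, ASV73, ASV8

Tracing ASV69: it sits inside (ASV67,ASV69).
Tracing ASV17: it sits inside (ASV17,ASV45).
The smallest clade enclosing both is ((((ASV27,(ASV66,(ASV11,(ASV67,ASV69)))),(ASV40,ASV73)),((ASV63,ASV8,ASV10),ASV28),ASV59),(ASV17,ASV45)); the answer is its 14 terminal taxa in alphabetical order.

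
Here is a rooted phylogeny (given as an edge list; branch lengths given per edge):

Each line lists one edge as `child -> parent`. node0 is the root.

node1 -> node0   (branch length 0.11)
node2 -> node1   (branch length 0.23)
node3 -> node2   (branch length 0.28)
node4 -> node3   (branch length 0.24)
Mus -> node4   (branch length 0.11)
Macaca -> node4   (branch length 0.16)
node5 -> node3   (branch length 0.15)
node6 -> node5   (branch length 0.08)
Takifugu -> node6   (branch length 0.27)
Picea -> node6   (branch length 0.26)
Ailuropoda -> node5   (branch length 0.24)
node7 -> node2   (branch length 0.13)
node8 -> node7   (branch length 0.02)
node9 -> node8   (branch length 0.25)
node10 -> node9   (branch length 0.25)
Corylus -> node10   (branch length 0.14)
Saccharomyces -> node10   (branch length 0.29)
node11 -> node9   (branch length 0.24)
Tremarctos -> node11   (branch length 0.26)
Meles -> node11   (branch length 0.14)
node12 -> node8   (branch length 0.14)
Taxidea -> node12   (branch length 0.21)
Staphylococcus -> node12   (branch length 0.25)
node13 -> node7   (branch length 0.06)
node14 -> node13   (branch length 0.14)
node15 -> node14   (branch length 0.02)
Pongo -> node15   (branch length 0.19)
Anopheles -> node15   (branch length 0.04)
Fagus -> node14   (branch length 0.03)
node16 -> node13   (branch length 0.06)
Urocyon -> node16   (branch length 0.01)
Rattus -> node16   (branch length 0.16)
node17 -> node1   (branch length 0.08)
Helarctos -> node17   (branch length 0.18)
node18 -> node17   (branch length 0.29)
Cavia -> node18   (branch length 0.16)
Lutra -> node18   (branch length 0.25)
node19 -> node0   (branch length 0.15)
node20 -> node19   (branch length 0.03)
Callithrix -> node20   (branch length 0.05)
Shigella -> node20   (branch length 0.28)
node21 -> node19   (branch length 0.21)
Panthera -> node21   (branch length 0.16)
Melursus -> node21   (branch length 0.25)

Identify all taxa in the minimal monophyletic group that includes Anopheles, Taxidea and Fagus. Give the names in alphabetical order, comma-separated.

Anopheles, Corylus, Fagus, Meles, Pongo, Rattus, Saccharomyces, Staphylococcus, Taxidea, Tremarctos, Urocyon

Tracing Anopheles: it sits inside (Pongo,Anopheles).
Tracing Taxidea: it sits inside (Taxidea,Staphylococcus).
Tracing Fagus: it sits inside ((Pongo,Anopheles),Fagus).
The smallest clade enclosing all 3 is ((((Corylus,Saccharomyces),(Tremarctos,Meles)),(Taxidea,Staphylococcus)),(((Pongo,Anopheles),Fagus),(Urocyon,Rattus))); the answer is its 11 terminal taxa in alphabetical order.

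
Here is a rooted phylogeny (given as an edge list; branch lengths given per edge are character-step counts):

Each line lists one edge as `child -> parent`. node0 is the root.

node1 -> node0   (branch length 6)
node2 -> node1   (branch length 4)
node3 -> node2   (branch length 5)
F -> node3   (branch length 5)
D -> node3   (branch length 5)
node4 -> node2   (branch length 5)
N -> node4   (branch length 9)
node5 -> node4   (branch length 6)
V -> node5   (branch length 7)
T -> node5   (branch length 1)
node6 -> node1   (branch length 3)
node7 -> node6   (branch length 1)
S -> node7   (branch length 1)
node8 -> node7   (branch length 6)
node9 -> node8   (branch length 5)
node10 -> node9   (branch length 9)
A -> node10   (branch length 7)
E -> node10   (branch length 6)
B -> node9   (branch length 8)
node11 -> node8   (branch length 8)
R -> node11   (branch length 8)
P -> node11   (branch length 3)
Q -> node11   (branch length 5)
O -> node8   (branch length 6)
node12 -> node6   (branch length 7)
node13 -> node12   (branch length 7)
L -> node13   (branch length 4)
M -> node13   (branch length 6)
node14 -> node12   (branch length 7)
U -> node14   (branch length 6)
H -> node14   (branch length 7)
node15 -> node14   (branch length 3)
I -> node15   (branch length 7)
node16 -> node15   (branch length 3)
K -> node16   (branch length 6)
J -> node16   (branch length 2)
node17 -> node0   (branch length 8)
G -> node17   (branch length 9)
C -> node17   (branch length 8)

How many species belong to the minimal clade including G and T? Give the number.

22

The MRCA of G and T is the root, so the clade is the entire tree.
That clade contains 22 terminal taxa: A, B, C, D, E, F, G, H, I, J, K, L, M, N, O, P, Q, R, S, T, U, V.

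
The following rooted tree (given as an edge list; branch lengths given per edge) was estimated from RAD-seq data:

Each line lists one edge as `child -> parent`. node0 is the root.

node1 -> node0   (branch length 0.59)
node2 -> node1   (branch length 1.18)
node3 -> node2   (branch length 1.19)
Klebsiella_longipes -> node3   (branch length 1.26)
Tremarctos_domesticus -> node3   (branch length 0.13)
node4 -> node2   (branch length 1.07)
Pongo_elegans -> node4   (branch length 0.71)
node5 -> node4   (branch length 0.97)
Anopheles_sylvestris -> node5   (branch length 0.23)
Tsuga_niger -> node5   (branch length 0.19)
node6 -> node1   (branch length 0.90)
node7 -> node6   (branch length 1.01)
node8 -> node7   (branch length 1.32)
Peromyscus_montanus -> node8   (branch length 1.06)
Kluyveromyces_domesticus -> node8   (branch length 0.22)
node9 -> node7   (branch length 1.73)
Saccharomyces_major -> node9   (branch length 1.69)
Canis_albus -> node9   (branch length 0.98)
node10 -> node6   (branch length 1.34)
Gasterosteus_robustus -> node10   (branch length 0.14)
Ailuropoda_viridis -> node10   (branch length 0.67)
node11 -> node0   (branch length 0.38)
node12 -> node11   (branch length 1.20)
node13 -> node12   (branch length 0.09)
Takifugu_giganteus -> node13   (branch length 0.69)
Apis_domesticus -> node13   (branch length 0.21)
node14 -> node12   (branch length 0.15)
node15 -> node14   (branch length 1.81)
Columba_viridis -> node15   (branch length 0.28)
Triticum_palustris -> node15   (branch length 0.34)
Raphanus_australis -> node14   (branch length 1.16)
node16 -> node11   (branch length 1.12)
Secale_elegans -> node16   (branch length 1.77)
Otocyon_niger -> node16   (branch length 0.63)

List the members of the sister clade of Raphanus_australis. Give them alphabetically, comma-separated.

Columba_viridis, Triticum_palustris

Raphanus_australis attaches to the tree at the node subtending ((Columba_viridis,Triticum_palustris),Raphanus_australis).
The other lineage descending from that same node — the sister group — is (Columba_viridis,Triticum_palustris); its 2 tips in alphabetical order are the answer.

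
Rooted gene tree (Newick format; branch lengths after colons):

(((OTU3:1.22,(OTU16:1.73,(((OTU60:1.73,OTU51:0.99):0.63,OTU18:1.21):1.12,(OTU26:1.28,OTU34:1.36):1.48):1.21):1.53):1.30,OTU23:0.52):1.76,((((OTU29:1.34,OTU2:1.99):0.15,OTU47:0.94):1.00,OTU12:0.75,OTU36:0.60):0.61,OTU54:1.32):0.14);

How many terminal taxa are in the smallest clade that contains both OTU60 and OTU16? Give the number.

6

The MRCA of OTU60 and OTU16 is the node subtending (OTU16,(((OTU60,OTU51),OTU18),(OTU26,OTU34))).
That clade contains 6 terminal taxa: OTU16, OTU18, OTU26, OTU34, OTU51, OTU60.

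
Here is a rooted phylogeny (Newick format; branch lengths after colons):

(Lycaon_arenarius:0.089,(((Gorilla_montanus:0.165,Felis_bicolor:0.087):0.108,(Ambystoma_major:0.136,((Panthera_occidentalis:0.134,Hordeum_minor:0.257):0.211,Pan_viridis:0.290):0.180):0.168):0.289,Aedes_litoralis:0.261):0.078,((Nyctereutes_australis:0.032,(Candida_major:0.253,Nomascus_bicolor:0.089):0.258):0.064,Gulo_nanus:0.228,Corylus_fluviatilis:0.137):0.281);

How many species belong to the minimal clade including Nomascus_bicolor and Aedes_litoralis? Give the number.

The MRCA of Nomascus_bicolor and Aedes_litoralis is the root, so the clade is the entire tree.
That clade contains 13 terminal taxa: Aedes_litoralis, Ambystoma_major, Candida_major, Corylus_fluviatilis, Felis_bicolor, Gorilla_montanus, Gulo_nanus, Hordeum_minor, Lycaon_arenarius, Nomascus_bicolor, Nyctereutes_australis, Pan_viridis, Panthera_occidentalis.

13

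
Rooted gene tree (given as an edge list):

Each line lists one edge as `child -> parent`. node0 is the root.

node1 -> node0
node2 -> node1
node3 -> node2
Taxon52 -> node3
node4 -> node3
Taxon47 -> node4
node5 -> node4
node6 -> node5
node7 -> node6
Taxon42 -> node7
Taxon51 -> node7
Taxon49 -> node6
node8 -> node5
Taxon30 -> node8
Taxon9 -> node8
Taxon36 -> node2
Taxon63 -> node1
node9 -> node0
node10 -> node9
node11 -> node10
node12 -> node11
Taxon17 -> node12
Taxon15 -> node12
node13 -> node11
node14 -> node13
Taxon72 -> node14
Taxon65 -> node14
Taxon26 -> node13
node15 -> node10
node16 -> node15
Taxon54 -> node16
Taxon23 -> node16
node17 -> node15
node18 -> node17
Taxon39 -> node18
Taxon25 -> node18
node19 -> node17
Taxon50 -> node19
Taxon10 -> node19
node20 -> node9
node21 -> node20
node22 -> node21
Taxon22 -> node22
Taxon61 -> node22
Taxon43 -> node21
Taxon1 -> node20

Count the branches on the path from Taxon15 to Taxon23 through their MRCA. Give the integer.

The MRCA of Taxon15 and Taxon23 is the node subtending (((Taxon17,Taxon15),((Taxon72,Taxon65),Taxon26)),((Taxon54,Taxon23),((Taxon39,Taxon25),(Taxon50,Taxon10)))).
From Taxon15 up to that node: 3 branches. From Taxon23 up to the same node: 3 branches. Total: 3 + 3 = 6.

6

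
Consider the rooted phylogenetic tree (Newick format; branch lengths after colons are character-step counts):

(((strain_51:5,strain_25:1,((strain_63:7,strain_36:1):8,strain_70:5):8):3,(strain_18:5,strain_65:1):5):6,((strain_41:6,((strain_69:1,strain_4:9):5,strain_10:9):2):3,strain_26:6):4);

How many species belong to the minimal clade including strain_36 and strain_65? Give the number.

7

The MRCA of strain_36 and strain_65 is the node subtending ((strain_51,strain_25,((strain_63,strain_36),strain_70)),(strain_18,strain_65)).
That clade contains 7 terminal taxa: strain_18, strain_25, strain_36, strain_51, strain_63, strain_65, strain_70.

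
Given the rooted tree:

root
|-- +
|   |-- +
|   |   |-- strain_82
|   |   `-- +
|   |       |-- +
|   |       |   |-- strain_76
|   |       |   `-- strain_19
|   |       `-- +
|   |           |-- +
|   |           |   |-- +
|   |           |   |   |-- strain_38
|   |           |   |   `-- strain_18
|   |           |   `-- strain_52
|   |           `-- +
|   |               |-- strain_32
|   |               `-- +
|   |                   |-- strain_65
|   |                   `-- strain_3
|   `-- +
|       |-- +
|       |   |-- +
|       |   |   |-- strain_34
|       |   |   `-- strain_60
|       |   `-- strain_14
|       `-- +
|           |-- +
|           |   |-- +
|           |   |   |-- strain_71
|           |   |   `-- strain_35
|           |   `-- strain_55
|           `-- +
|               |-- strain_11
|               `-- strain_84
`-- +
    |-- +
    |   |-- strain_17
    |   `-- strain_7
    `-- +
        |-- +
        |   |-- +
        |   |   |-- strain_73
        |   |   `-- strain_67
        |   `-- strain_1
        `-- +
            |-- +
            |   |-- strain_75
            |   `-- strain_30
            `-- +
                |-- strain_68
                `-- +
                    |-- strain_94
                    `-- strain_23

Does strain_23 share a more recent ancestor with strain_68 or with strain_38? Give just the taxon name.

strain_68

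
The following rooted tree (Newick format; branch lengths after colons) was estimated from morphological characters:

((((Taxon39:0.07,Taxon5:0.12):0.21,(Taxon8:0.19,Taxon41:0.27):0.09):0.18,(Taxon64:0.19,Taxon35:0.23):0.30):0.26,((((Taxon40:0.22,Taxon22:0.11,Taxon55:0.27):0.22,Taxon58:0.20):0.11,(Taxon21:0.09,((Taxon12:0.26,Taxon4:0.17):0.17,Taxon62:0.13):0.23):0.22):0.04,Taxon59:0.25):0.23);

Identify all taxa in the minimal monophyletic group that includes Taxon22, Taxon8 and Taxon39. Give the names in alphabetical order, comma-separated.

Tracing Taxon22: it sits inside (Taxon40,Taxon22,Taxon55).
Tracing Taxon8: it sits inside (Taxon8,Taxon41).
Tracing Taxon39: it sits inside (Taxon39,Taxon5).
The smallest clade enclosing all 3 is the whole tree (their MRCA is the root), so the answer is all 15 tips in alphabetical order.

Taxon12, Taxon21, Taxon22, Taxon35, Taxon39, Taxon4, Taxon40, Taxon41, Taxon5, Taxon55, Taxon58, Taxon59, Taxon62, Taxon64, Taxon8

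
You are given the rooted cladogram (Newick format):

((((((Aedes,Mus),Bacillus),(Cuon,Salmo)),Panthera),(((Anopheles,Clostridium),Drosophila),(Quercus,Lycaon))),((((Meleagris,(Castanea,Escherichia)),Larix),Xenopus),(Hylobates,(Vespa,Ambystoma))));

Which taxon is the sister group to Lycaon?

Quercus

Lycaon attaches to the tree at the node subtending (Quercus,Lycaon).
The other lineage descending from that same node — the sister group — is the single tip Quercus.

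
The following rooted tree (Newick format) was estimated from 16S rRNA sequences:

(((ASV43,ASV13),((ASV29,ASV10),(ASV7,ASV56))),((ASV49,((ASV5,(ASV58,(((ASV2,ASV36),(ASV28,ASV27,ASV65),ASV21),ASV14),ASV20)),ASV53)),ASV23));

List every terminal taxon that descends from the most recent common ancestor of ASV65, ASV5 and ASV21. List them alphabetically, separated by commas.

ASV14, ASV2, ASV20, ASV21, ASV27, ASV28, ASV36, ASV5, ASV58, ASV65

Tracing ASV65: it sits inside (ASV28,ASV27,ASV65).
Tracing ASV5: it sits inside (ASV5,(ASV58,(((ASV2,ASV36),(ASV28,ASV27,ASV65),ASV21),ASV14),ASV20)).
Tracing ASV21: it sits inside ((ASV2,ASV36),(ASV28,ASV27,ASV65),ASV21).
The smallest clade enclosing all 3 is (ASV5,(ASV58,(((ASV2,ASV36),(ASV28,ASV27,ASV65),ASV21),ASV14),ASV20)); the answer is its 10 terminal taxa in alphabetical order.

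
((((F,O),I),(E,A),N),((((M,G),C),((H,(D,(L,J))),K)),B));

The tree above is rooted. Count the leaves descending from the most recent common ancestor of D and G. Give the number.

8

The MRCA of D and G is the node subtending (((M,G),C),((H,(D,(L,J))),K)).
That clade contains 8 terminal taxa: C, D, G, H, J, K, L, M.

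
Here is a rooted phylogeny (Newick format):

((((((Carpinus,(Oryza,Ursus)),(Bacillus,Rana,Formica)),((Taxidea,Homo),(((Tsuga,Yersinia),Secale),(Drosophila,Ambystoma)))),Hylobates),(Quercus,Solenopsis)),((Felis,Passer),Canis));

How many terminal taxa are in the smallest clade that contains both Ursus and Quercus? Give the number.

16

The MRCA of Ursus and Quercus is the node subtending (((((Carpinus,(Oryza,Ursus)),(Bacillus,Rana,Formica)),((Taxidea,Homo),(((Tsuga,Yersinia),Secale),(Drosophila,Ambystoma)))),Hylobates),(Quercus,Solenopsis)).
That clade contains 16 terminal taxa: Ambystoma, Bacillus, Carpinus, Drosophila, Formica, Homo, Hylobates, Oryza, Quercus, Rana, Secale, Solenopsis, Taxidea, Tsuga, Ursus, Yersinia.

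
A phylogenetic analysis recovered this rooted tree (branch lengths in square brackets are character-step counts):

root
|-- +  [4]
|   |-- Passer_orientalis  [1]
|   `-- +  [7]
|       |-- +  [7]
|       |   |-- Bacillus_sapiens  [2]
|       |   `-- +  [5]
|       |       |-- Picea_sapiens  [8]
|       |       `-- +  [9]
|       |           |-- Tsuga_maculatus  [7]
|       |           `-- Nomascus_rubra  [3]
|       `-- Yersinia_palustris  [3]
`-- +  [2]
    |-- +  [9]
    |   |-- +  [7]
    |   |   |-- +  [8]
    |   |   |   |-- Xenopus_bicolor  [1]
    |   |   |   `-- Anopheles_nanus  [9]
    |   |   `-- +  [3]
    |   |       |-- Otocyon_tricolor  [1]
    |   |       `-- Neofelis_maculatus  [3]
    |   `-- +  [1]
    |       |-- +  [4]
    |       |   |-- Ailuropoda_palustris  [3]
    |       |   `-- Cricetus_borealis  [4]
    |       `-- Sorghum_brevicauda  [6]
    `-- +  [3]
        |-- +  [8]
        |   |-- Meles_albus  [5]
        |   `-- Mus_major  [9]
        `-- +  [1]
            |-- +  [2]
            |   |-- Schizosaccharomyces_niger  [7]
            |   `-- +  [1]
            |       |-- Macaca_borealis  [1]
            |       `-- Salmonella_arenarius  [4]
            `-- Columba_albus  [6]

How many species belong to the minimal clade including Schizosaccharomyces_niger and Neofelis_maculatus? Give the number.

13

The MRCA of Schizosaccharomyces_niger and Neofelis_maculatus is the node subtending ((((Xenopus_bicolor,Anopheles_nanus),(Otocyon_tricolor,Neofelis_maculatus)),((Ailuropoda_palustris,Cricetus_borealis),Sorghum_brevicauda)),((Meles_albus,Mus_major),((Schizosaccharomyces_niger,(Macaca_borealis,Salmonella_arenarius)),Columba_albus))).
That clade contains 13 terminal taxa: Ailuropoda_palustris, Anopheles_nanus, Columba_albus, Cricetus_borealis, Macaca_borealis, Meles_albus, Mus_major, Neofelis_maculatus, Otocyon_tricolor, Salmonella_arenarius, Schizosaccharomyces_niger, Sorghum_brevicauda, Xenopus_bicolor.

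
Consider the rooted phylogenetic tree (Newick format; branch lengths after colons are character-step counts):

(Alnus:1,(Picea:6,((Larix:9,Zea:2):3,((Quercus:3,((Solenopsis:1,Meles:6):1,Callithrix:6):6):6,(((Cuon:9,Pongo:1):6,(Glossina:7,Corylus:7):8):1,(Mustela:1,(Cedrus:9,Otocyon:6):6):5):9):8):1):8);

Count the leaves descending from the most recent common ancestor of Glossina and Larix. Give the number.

The MRCA of Glossina and Larix is the node subtending ((Larix,Zea),((Quercus,((Solenopsis,Meles),Callithrix)),(((Cuon,Pongo),(Glossina,Corylus)),(Mustela,(Cedrus,Otocyon))))).
That clade contains 13 terminal taxa: Callithrix, Cedrus, Corylus, Cuon, Glossina, Larix, Meles, Mustela, Otocyon, Pongo, Quercus, Solenopsis, Zea.

13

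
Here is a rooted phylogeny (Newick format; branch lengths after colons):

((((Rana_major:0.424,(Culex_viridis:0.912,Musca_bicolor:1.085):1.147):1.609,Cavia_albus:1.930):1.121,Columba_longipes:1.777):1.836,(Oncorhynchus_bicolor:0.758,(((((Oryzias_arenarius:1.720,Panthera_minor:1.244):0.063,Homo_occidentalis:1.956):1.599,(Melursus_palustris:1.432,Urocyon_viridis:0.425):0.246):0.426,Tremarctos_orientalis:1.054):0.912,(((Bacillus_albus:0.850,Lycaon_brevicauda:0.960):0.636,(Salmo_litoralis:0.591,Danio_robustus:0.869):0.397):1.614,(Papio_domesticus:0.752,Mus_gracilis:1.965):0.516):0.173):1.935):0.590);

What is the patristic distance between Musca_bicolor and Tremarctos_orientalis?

The path runs Musca_bicolor → … → MRCA → … → Tremarctos_orientalis; the MRCA is the root of the tree.
Branch lengths along that path: 1.085 + 1.147 + 1.609 + 1.121 + 1.836 + 0.590 + 1.935 + 0.912 + 1.054 = 11.289.

11.289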